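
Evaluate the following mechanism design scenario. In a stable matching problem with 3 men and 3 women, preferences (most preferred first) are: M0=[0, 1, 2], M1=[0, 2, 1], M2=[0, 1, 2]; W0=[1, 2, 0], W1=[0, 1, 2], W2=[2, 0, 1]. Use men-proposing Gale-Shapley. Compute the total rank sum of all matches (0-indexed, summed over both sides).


Step 1: Run Gale-Shapley (men propose, women hold best offer):
  M0 proposes to W0; she accepts
  M1 proposes to W0; she switches from M0
  M2 proposes to W0; rejected
  M2 proposes to W1; she accepts
  M0 proposes to W1; she switches from M2
  M2 proposes to W2; she accepts
Step 2: Final matching: W0-M1, W1-M0, W2-M2
Step 3: 0-indexed ranks (man's rank of his match, then woman's): 0 + 0 + 1 + 0 + 2 + 0
Step 4: Total rank sum = 3

3


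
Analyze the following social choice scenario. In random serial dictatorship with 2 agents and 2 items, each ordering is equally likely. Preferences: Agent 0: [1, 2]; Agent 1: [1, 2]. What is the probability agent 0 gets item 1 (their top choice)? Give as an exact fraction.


Step 1: Agent 0 wants item 1
Step 2: There are 2 possible orderings of agents
Step 3: In 1 orderings, agent 0 gets item 1
Step 4: Probability = 1/2

1/2


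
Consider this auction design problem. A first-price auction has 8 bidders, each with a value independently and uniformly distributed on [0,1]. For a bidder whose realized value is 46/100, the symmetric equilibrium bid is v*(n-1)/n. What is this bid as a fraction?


Step 1: The symmetric BNE bidding function is b(v) = v * (n-1) / n
Step 2: Substitute v = 23/50 and n = 8
Step 3: b = 23/50 * 7/8
Step 4: b = 161/400

161/400


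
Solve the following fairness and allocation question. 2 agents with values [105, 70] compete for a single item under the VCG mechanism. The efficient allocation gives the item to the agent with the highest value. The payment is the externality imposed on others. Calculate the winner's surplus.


Step 1: The winner is the agent with the highest value: agent 0 with value 105
Step 2: Values of other agents: [70]
Step 3: VCG payment = max of others' values = 70
Step 4: Surplus = 105 - 70 = 35

35


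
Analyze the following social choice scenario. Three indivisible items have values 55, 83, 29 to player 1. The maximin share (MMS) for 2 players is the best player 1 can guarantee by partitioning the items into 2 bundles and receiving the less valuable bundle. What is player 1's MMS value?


Step 1: Item values = 55, 83, 29
Step 2: Enumerate all 2-bundle partitions and take the smaller bundle:
  Partition 1: {55} vs {83,29} -> bundles 55, 112; min = 55
  Partition 2: {83} vs {55,29} -> bundles 83, 84; min = 83
  Partition 3: {29} vs {55,83} -> bundles 29, 138; min = 29
Step 3: MMS = max(55, 83, 29) = 83

83


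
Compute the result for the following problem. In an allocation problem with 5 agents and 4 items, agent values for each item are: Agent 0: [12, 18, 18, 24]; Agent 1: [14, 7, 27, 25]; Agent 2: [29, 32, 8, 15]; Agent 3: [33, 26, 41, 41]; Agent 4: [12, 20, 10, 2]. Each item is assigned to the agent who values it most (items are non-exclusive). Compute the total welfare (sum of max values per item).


Step 1: For each item, find the maximum value among all agents.
Step 2: Item 0 -> Agent 3 (value 33)
Step 3: Item 1 -> Agent 2 (value 32)
Step 4: Item 2 -> Agent 3 (value 41)
Step 5: Item 3 -> Agent 3 (value 41)
Step 6: Total welfare = 33 + 32 + 41 + 41 = 147

147


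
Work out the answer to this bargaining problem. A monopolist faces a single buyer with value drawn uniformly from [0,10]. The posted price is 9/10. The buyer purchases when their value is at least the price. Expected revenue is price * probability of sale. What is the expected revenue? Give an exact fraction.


Step 1: Posted price r = 9/10, value support [0,10]
Step 2: P(v >= r) = (10 - 9/10)/10 = 91/100
Step 3: Expected revenue = r * P(v >= r) = 9/10 * 91/100
Step 4: Revenue = 819/1000

819/1000


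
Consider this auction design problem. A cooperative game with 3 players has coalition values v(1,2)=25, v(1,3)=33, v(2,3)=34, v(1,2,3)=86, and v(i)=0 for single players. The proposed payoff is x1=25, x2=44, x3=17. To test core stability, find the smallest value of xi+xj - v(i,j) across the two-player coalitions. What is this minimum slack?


Step 1: Slack for coalition (1,2): x1+x2 - v12 = 69 - 25 = 44
Step 2: Slack for coalition (1,3): x1+x3 - v13 = 42 - 33 = 9
Step 3: Slack for coalition (2,3): x2+x3 - v23 = 61 - 34 = 27
Step 4: Minimum slack = min(44, 9, 27) = 9, attained by (1,3); no pair can gain by deviating, so the allocation is in the core

9


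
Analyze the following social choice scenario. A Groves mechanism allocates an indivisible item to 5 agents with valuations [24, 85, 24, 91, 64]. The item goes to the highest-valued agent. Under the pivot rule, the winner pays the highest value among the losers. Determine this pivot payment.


Step 1: The efficient winner is agent 3 with value 91
Step 2: Other agents' values: [24, 85, 24, 64]
Step 3: Pivot payment = max(others) = 85
Step 4: The winner pays 85

85


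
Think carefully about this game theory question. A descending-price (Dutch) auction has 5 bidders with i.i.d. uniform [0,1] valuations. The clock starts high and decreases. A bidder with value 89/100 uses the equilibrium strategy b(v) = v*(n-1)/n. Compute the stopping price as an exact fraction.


Step 1: Dutch auctions are strategically equivalent to first-price auctions
Step 2: The equilibrium bid is b(v) = v*(n-1)/n
Step 3: b = 89/100 * 4/5
Step 4: b = 89/125

89/125


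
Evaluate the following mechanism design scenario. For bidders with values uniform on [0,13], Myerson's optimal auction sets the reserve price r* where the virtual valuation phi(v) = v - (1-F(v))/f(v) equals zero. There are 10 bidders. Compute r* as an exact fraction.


Step 1: For U[0,13], F(v) = v/13 and f(v) = 1/13
Step 2: phi(v) = v - (1 - v/13)/(1/13) = v - (13 - v) = 2v - 13
Step 3: Set phi(r*) = 0: 2r* - 13 = 0
Step 4: r* = 13/2 (the number of bidders n = 10 does not enter)

13/2


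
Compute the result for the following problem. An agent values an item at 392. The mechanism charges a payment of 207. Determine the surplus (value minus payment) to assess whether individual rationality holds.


Step 1: Surplus = value - payment = 392 - 207 = 185
Step 2: IR is satisfied (surplus >= 0)

185


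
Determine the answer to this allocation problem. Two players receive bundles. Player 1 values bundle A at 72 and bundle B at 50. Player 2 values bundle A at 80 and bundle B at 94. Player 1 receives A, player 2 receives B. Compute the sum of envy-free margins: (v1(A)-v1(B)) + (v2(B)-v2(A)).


Step 1: Player 1's margin = v1(A) - v1(B) = 72 - 50 = 22
Step 2: Player 2's margin = v2(B) - v2(A) = 94 - 80 = 14
Step 3: Total margin = 22 + 14 = 36

36


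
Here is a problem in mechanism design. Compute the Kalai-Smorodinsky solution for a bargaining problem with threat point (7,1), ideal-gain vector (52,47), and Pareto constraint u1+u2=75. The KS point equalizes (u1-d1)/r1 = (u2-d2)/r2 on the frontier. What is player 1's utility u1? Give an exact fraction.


Step 1: At the KS point, (u1-d1)/r1 = (u2-d2)/r2 = t and u1+u2 = 75
Step 2: u1 = d1 + r1*t and u2 = d2 + r2*t, so (d1 + r1*t) + (d2 + r2*t) = 75
Step 3: t = (75 - 7 - 1)/(52 + 47) = 67/99
Step 4: u1 = d1 + r1*t = 7 + 52 * 67/99 = 4177/99
Step 5: (Check: u2 = d2 + r2*t = 3248/99; u1+u2 = 4177/99 + 3248/99 = 75, on the frontier.)

4177/99


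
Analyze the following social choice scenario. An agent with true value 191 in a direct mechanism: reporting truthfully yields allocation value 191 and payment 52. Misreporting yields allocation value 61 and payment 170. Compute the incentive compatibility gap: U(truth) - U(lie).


Step 1: U(truth) = value - payment = 191 - 52 = 139
Step 2: U(lie) = allocation - payment = 61 - 170 = -109
Step 3: IC gap = 139 - (-109) = 248

248


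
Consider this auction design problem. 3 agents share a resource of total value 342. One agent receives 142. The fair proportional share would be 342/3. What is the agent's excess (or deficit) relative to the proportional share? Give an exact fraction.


Step 1: Proportional share = 342/3 = 114
Step 2: Agent's actual allocation = 142
Step 3: Excess = 142 - 114 = 28

28


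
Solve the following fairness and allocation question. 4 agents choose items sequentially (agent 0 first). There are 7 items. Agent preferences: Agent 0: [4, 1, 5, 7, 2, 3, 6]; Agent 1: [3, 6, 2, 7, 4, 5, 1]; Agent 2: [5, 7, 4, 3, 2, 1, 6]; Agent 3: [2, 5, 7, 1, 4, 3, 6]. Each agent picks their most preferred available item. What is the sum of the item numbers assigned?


Step 1: Agent 0 picks item 4
Step 2: Agent 1 picks item 3
Step 3: Agent 2 picks item 5
Step 4: Agent 3 picks item 2
Step 5: Sum = 4 + 3 + 5 + 2 = 14

14


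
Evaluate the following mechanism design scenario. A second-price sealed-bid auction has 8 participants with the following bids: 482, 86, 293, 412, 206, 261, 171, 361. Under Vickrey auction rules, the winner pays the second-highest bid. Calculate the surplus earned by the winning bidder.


Step 1: Sort bids in descending order: 482, 412, 361, 293, 261, 206, 171, 86
Step 2: The winning bid is the highest: 482
Step 3: The payment equals the second-highest bid: 412
Step 4: Surplus = winner's bid - payment = 482 - 412 = 70

70


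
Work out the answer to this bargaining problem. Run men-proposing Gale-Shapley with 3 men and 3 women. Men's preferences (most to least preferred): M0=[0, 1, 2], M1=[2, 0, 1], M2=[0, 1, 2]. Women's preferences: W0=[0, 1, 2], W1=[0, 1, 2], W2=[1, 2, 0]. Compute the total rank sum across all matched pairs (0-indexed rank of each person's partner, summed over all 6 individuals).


Step 1: Run Gale-Shapley (men propose, women hold best offer):
  M0 proposes to W0; she accepts
  M1 proposes to W2; she accepts
  M2 proposes to W0; rejected
  M2 proposes to W1; she accepts
Step 2: Final matching: W0-M0, W1-M2, W2-M1
Step 3: 0-indexed ranks (man's rank of his match, then woman's): 0 + 0 + 1 + 2 + 0 + 0
Step 4: Total rank sum = 3

3


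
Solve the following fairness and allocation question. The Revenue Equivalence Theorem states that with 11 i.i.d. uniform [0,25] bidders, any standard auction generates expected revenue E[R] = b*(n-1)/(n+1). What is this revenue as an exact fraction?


Step 1: By Revenue Equivalence, expected revenue = b*(n-1)/(n+1)
Step 2: Substituting n = 11, b = 25
Step 3: Revenue = 25*(11-1)/(11+1) = 25*10/12
Step 4: Revenue = 250/12 = 125/6

125/6


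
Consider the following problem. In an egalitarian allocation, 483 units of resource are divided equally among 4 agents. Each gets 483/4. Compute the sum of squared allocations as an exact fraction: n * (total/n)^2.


Step 1: Each agent's share = 483/4
Step 2: Square of each share = (483/4)^2 = 233289/16
Step 3: Sum of squares = 4 * 233289/16 = 233289/4

233289/4


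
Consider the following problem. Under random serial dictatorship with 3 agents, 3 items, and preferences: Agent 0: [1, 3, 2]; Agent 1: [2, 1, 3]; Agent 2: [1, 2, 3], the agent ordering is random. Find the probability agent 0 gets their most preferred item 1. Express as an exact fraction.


Step 1: Agent 0 wants item 1
Step 2: There are 6 possible orderings of agents
Step 3: In 3 orderings, agent 0 gets item 1
Step 4: Probability = 3/6 = 1/2

1/2


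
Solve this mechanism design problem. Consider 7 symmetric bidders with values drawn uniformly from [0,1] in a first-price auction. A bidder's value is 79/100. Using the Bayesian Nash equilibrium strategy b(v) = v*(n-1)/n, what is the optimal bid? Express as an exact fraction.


Step 1: The symmetric BNE bidding function is b(v) = v * (n-1) / n
Step 2: Substitute v = 79/100 and n = 7
Step 3: b = 79/100 * 6/7
Step 4: b = 237/350

237/350


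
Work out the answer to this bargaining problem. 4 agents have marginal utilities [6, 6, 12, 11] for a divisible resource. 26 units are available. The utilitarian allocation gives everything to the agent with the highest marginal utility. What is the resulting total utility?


Step 1: The marginal utilities are [6, 6, 12, 11]
Step 2: The highest marginal utility is 12
Step 3: All 26 units go to that agent
Step 4: Total utility = 12 * 26 = 312

312


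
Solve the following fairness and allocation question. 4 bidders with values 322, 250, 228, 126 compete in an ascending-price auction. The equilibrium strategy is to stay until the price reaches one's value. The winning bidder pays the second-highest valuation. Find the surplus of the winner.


Step 1: Identify the highest value: 322
Step 2: Identify the second-highest value: 250
Step 3: The final price = second-highest value = 250
Step 4: Surplus = 322 - 250 = 72

72


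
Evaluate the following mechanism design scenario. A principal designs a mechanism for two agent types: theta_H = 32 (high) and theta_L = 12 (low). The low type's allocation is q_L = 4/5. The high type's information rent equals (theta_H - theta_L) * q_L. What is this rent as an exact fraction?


Step 1: theta_H - theta_L = 32 - 12 = 20
Step 2: Information rent = (theta_H - theta_L) * q_L
Step 3: = 20 * 4/5
Step 4: = 16

16


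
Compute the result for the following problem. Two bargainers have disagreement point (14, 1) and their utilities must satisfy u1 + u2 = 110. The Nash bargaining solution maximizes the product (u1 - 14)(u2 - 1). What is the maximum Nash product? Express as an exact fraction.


Step 1: The Nash solution splits surplus symmetrically above the disagreement point
Step 2: u1 = (total + d1 - d2)/2 = (110 + 14 - 1)/2 = 123/2
Step 3: u2 = (total - d1 + d2)/2 = (110 - 14 + 1)/2 = 97/2
Step 4: Nash product = (123/2 - 14) * (97/2 - 1)
Step 5: = 95/2 * 95/2 = 9025/4

9025/4


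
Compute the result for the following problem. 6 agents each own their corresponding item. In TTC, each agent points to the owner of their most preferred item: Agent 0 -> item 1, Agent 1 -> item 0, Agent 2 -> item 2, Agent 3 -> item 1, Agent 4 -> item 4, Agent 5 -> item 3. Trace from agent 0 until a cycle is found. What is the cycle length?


Step 1: Trace the pointer graph from agent 0: 0 -> 1 -> 0
Step 2: A cycle is detected when we revisit agent 0
Step 3: The cycle is: 0 -> 1 -> 0
Step 4: Cycle length = 2

2


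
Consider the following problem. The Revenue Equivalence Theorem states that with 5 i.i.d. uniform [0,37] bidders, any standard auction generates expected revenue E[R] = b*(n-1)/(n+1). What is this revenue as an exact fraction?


Step 1: By Revenue Equivalence, expected revenue = b*(n-1)/(n+1)
Step 2: Substituting n = 5, b = 37
Step 3: Revenue = 37*(5-1)/(5+1) = 37*4/6
Step 4: Revenue = 148/6 = 74/3

74/3


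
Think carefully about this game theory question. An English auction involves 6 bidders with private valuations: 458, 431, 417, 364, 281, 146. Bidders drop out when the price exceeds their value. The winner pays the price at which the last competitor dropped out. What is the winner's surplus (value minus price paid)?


Step 1: Identify the highest value: 458
Step 2: Identify the second-highest value: 431
Step 3: The final price = second-highest value = 431
Step 4: Surplus = 458 - 431 = 27

27


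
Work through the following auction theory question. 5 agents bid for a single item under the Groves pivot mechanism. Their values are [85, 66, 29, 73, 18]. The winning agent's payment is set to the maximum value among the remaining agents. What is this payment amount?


Step 1: The efficient winner is agent 0 with value 85
Step 2: Other agents' values: [66, 29, 73, 18]
Step 3: Pivot payment = max(others) = 73
Step 4: The winner pays 73

73


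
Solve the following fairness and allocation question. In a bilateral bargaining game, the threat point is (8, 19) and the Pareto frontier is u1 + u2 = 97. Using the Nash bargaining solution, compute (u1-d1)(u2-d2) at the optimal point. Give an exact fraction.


Step 1: The Nash solution splits surplus symmetrically above the disagreement point
Step 2: u1 = (total + d1 - d2)/2 = (97 + 8 - 19)/2 = 43
Step 3: u2 = (total - d1 + d2)/2 = (97 - 8 + 19)/2 = 54
Step 4: Nash product = (43 - 8) * (54 - 19)
Step 5: = 35 * 35 = 1225

1225


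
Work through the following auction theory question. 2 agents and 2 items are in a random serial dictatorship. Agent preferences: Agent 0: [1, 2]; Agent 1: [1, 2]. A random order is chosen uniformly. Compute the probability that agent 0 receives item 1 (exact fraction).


Step 1: Agent 0 wants item 1
Step 2: There are 2 possible orderings of agents
Step 3: In 1 orderings, agent 0 gets item 1
Step 4: Probability = 1/2

1/2


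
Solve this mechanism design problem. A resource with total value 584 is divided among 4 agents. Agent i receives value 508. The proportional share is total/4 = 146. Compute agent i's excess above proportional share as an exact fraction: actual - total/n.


Step 1: Proportional share = 584/4 = 146
Step 2: Agent's actual allocation = 508
Step 3: Excess = 508 - 146 = 362

362


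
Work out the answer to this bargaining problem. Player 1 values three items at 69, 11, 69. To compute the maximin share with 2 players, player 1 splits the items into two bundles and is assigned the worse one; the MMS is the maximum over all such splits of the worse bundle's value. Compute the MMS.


Step 1: Item values = 69, 11, 69
Step 2: Enumerate all 2-bundle partitions and take the smaller bundle:
  Partition 1: {69} vs {11,69} -> bundles 69, 80; min = 69
  Partition 2: {11} vs {69,69} -> bundles 11, 138; min = 11
  Partition 3: {69} vs {69,11} -> bundles 69, 80; min = 69
Step 3: MMS = max(69, 11, 69) = 69

69


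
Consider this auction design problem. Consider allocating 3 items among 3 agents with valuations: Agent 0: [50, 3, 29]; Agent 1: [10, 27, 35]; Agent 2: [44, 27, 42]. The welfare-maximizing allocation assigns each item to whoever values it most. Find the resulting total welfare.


Step 1: For each item, find the maximum value among all agents.
Step 2: Item 0 -> Agent 0 (value 50)
Step 3: Item 1 -> Agent 1 (value 27)
Step 4: Item 2 -> Agent 2 (value 42)
Step 5: Total welfare = 50 + 27 + 42 = 119

119


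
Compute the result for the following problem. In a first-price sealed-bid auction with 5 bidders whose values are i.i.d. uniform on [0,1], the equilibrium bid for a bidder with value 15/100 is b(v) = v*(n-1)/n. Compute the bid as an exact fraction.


Step 1: The symmetric BNE bidding function is b(v) = v * (n-1) / n
Step 2: Substitute v = 3/20 and n = 5
Step 3: b = 3/20 * 4/5
Step 4: b = 3/25

3/25


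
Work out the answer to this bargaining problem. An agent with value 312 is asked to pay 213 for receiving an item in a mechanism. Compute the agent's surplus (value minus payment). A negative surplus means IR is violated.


Step 1: Surplus = value - payment = 312 - 213 = 99
Step 2: IR is satisfied (surplus >= 0)

99


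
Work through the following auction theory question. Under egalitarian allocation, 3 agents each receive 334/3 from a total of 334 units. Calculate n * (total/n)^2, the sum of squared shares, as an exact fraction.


Step 1: Each agent's share = 334/3
Step 2: Square of each share = (334/3)^2 = 111556/9
Step 3: Sum of squares = 3 * 111556/9 = 111556/3

111556/3


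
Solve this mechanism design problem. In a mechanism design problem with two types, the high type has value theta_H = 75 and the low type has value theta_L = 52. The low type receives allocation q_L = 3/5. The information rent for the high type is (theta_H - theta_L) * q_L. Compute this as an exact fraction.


Step 1: theta_H - theta_L = 75 - 52 = 23
Step 2: Information rent = (theta_H - theta_L) * q_L
Step 3: = 23 * 3/5
Step 4: = 69/5

69/5


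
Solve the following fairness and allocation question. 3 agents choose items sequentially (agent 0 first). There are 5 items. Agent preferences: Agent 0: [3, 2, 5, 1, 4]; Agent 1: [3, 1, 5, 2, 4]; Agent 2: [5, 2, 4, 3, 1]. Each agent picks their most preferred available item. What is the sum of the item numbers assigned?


Step 1: Agent 0 picks item 3
Step 2: Agent 1 picks item 1
Step 3: Agent 2 picks item 5
Step 4: Sum = 3 + 1 + 5 = 9

9


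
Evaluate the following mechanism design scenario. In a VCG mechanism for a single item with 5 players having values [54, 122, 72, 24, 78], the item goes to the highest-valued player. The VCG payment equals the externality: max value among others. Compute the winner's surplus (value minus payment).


Step 1: The winner is the agent with the highest value: agent 1 with value 122
Step 2: Values of other agents: [54, 72, 24, 78]
Step 3: VCG payment = max of others' values = 78
Step 4: Surplus = 122 - 78 = 44

44


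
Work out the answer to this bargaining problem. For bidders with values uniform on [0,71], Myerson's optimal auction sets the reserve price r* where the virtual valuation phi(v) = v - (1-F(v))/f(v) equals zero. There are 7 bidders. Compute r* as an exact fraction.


Step 1: For U[0,71], F(v) = v/71 and f(v) = 1/71
Step 2: phi(v) = v - (1 - v/71)/(1/71) = v - (71 - v) = 2v - 71
Step 3: Set phi(r*) = 0: 2r* - 71 = 0
Step 4: r* = 71/2 (the number of bidders n = 7 does not enter)

71/2


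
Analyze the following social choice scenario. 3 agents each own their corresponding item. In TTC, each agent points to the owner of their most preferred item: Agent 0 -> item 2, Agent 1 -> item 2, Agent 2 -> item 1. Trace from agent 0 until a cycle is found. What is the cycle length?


Step 1: Trace the pointer graph from agent 0: 0 -> 2 -> 1 -> 2
Step 2: A cycle is detected when we revisit agent 2
Step 3: The cycle is: 2 -> 1 -> 2
Step 4: Cycle length = 2

2


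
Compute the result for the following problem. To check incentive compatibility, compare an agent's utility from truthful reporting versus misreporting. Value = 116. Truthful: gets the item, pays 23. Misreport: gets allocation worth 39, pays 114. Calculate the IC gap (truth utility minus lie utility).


Step 1: U(truth) = value - payment = 116 - 23 = 93
Step 2: U(lie) = allocation - payment = 39 - 114 = -75
Step 3: IC gap = 93 - (-75) = 168

168


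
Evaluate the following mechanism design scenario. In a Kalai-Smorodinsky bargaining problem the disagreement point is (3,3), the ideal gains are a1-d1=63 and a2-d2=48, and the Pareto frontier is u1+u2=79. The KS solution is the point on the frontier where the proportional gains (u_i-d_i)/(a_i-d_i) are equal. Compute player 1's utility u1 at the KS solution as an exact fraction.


Step 1: At the KS point, (u1-d1)/r1 = (u2-d2)/r2 = t and u1+u2 = 79
Step 2: u1 = d1 + r1*t and u2 = d2 + r2*t, so (d1 + r1*t) + (d2 + r2*t) = 79
Step 3: t = (79 - 3 - 3)/(63 + 48) = 73/111
Step 4: u1 = d1 + r1*t = 3 + 63 * 73/111 = 1644/37
Step 5: (Check: u2 = d2 + r2*t = 1279/37; u1+u2 = 1644/37 + 1279/37 = 79, on the frontier.)

1644/37


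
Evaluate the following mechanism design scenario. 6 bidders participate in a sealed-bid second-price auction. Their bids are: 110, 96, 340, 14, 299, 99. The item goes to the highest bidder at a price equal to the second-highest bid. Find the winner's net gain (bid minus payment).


Step 1: Sort bids in descending order: 340, 299, 110, 99, 96, 14
Step 2: The winning bid is the highest: 340
Step 3: The payment equals the second-highest bid: 299
Step 4: Surplus = winner's bid - payment = 340 - 299 = 41

41


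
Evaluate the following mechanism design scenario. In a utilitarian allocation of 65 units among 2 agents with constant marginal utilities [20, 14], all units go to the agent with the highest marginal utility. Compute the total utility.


Step 1: The marginal utilities are [20, 14]
Step 2: The highest marginal utility is 20
Step 3: All 65 units go to that agent
Step 4: Total utility = 20 * 65 = 1300

1300


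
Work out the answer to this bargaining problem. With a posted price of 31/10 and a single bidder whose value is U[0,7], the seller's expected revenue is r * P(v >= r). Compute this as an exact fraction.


Step 1: Posted price r = 31/10, value support [0,7]
Step 2: P(v >= r) = (7 - 31/10)/7 = 39/70
Step 3: Expected revenue = r * P(v >= r) = 31/10 * 39/70
Step 4: Revenue = 1209/700

1209/700


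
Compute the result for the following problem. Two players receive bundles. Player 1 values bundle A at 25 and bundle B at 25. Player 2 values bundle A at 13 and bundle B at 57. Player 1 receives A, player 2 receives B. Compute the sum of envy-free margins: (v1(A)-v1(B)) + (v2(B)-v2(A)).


Step 1: Player 1's margin = v1(A) - v1(B) = 25 - 25 = 0
Step 2: Player 2's margin = v2(B) - v2(A) = 57 - 13 = 44
Step 3: Total margin = 0 + 44 = 44

44


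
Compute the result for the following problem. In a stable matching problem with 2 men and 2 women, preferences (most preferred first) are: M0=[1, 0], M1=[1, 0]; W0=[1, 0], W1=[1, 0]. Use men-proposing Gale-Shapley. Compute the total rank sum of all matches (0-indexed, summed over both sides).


Step 1: Run Gale-Shapley (men propose, women hold best offer):
  M0 proposes to W1; she accepts
  M1 proposes to W1; she switches from M0
  M0 proposes to W0; she accepts
Step 2: Final matching: W0-M0, W1-M1
Step 3: 0-indexed ranks (man's rank of his match, then woman's): 1 + 1 + 0 + 0
Step 4: Total rank sum = 2

2


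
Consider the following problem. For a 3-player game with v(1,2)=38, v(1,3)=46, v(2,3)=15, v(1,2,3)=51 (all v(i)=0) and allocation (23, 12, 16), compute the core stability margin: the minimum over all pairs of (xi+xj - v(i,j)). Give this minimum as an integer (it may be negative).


Step 1: Slack for coalition (1,2): x1+x2 - v12 = 35 - 38 = -3
Step 2: Slack for coalition (1,3): x1+x3 - v13 = 39 - 46 = -7
Step 3: Slack for coalition (2,3): x2+x3 - v23 = 28 - 15 = 13
Step 4: Minimum slack = min(-3, -7, 13) = -7, attained by (1,3); coalition (1,3) can block (slack < 0), so the allocation is not in the core

-7


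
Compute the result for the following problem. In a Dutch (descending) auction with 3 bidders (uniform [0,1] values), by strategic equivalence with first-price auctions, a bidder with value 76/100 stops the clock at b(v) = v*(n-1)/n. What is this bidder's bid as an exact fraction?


Step 1: Dutch auctions are strategically equivalent to first-price auctions
Step 2: The equilibrium bid is b(v) = v*(n-1)/n
Step 3: b = 19/25 * 2/3
Step 4: b = 38/75

38/75


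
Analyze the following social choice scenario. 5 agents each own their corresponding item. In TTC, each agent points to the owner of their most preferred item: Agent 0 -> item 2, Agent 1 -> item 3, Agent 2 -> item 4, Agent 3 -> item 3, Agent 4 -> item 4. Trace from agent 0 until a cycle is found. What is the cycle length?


Step 1: Trace the pointer graph from agent 0: 0 -> 2 -> 4 -> 4
Step 2: A cycle is detected when we revisit agent 4
Step 3: The cycle is: 4 -> 4
Step 4: Cycle length = 1

1


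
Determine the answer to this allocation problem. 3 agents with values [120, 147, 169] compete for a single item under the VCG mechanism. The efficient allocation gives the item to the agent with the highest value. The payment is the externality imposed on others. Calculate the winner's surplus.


Step 1: The winner is the agent with the highest value: agent 2 with value 169
Step 2: Values of other agents: [120, 147]
Step 3: VCG payment = max of others' values = 147
Step 4: Surplus = 169 - 147 = 22

22


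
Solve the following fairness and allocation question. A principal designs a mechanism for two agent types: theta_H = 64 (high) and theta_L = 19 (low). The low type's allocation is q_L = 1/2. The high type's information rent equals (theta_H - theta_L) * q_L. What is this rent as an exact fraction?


Step 1: theta_H - theta_L = 64 - 19 = 45
Step 2: Information rent = (theta_H - theta_L) * q_L
Step 3: = 45 * 1/2
Step 4: = 45/2

45/2


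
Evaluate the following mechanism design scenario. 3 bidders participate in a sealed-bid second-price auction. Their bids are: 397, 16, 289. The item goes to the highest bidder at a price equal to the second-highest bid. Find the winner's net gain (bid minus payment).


Step 1: Sort bids in descending order: 397, 289, 16
Step 2: The winning bid is the highest: 397
Step 3: The payment equals the second-highest bid: 289
Step 4: Surplus = winner's bid - payment = 397 - 289 = 108

108


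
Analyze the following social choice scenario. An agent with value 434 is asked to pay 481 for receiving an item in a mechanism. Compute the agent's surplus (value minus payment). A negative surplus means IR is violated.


Step 1: Surplus = value - payment = 434 - 481 = -47
Step 2: IR is violated (surplus < 0)

-47


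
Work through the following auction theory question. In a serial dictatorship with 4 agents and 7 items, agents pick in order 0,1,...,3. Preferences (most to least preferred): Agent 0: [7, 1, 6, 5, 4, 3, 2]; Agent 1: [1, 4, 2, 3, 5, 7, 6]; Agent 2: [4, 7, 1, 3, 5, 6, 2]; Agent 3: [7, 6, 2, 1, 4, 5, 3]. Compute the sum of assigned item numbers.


Step 1: Agent 0 picks item 7
Step 2: Agent 1 picks item 1
Step 3: Agent 2 picks item 4
Step 4: Agent 3 picks item 6
Step 5: Sum = 7 + 1 + 4 + 6 = 18

18


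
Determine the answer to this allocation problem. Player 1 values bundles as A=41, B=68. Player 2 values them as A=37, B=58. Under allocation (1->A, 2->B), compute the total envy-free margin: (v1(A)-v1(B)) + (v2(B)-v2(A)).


Step 1: Player 1's margin = v1(A) - v1(B) = 41 - 68 = -27
Step 2: Player 2's margin = v2(B) - v2(A) = 58 - 37 = 21
Step 3: Total margin = -27 + 21 = -6

-6


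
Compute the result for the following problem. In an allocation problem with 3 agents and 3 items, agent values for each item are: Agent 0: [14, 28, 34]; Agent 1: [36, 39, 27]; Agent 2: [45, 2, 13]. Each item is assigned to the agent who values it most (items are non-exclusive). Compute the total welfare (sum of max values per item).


Step 1: For each item, find the maximum value among all agents.
Step 2: Item 0 -> Agent 2 (value 45)
Step 3: Item 1 -> Agent 1 (value 39)
Step 4: Item 2 -> Agent 0 (value 34)
Step 5: Total welfare = 45 + 39 + 34 = 118

118


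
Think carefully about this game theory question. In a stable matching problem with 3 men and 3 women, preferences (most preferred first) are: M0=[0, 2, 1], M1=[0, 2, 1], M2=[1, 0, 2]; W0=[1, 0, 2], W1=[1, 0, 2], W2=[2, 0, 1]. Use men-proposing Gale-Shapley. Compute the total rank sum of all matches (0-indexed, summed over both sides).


Step 1: Run Gale-Shapley (men propose, women hold best offer):
  M0 proposes to W0; she accepts
  M1 proposes to W0; she switches from M0
  M2 proposes to W1; she accepts
  M0 proposes to W2; she accepts
Step 2: Final matching: W0-M1, W1-M2, W2-M0
Step 3: 0-indexed ranks (man's rank of his match, then woman's): 0 + 0 + 0 + 2 + 1 + 1
Step 4: Total rank sum = 4

4


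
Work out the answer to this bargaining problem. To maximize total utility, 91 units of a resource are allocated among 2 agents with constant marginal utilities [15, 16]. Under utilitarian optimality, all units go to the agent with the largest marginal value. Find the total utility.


Step 1: The marginal utilities are [15, 16]
Step 2: The highest marginal utility is 16
Step 3: All 91 units go to that agent
Step 4: Total utility = 16 * 91 = 1456

1456


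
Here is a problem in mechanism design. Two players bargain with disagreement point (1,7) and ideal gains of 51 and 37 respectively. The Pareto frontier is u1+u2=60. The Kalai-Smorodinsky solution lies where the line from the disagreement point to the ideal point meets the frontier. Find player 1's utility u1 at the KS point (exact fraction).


Step 1: At the KS point, (u1-d1)/r1 = (u2-d2)/r2 = t and u1+u2 = 60
Step 2: u1 = d1 + r1*t and u2 = d2 + r2*t, so (d1 + r1*t) + (d2 + r2*t) = 60
Step 3: t = (60 - 1 - 7)/(51 + 37) = 52/88 = 13/22
Step 4: u1 = d1 + r1*t = 1 + 51 * 13/22 = 685/22
Step 5: (Check: u2 = d2 + r2*t = 635/22; u1+u2 = 685/22 + 635/22 = 60, on the frontier.)

685/22


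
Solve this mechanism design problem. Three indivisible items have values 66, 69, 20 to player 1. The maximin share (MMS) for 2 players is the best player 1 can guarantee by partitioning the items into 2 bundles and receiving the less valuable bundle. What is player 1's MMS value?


Step 1: Item values = 66, 69, 20
Step 2: Enumerate all 2-bundle partitions and take the smaller bundle:
  Partition 1: {66} vs {69,20} -> bundles 66, 89; min = 66
  Partition 2: {69} vs {66,20} -> bundles 69, 86; min = 69
  Partition 3: {20} vs {66,69} -> bundles 20, 135; min = 20
Step 3: MMS = max(66, 69, 20) = 69

69


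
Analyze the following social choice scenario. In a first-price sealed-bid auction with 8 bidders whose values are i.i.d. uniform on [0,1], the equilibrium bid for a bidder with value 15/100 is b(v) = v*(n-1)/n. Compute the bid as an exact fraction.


Step 1: The symmetric BNE bidding function is b(v) = v * (n-1) / n
Step 2: Substitute v = 3/20 and n = 8
Step 3: b = 3/20 * 7/8
Step 4: b = 21/160

21/160


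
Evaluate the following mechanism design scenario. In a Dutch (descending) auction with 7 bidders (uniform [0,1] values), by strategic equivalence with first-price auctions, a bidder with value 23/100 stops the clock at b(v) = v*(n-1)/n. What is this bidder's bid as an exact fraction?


Step 1: Dutch auctions are strategically equivalent to first-price auctions
Step 2: The equilibrium bid is b(v) = v*(n-1)/n
Step 3: b = 23/100 * 6/7
Step 4: b = 69/350

69/350


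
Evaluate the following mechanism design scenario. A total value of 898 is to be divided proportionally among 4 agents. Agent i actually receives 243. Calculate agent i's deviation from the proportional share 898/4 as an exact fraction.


Step 1: Proportional share = 898/4 = 449/2
Step 2: Agent's actual allocation = 243
Step 3: Excess = 243 - 449/2 = 37/2

37/2


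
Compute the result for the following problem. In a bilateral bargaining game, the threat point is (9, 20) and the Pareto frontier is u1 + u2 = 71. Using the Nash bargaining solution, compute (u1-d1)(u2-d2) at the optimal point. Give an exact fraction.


Step 1: The Nash solution splits surplus symmetrically above the disagreement point
Step 2: u1 = (total + d1 - d2)/2 = (71 + 9 - 20)/2 = 30
Step 3: u2 = (total - d1 + d2)/2 = (71 - 9 + 20)/2 = 41
Step 4: Nash product = (30 - 9) * (41 - 20)
Step 5: = 21 * 21 = 441

441


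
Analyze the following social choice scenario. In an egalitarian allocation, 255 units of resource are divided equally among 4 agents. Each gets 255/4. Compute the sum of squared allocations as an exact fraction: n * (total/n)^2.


Step 1: Each agent's share = 255/4
Step 2: Square of each share = (255/4)^2 = 65025/16
Step 3: Sum of squares = 4 * 65025/16 = 65025/4

65025/4


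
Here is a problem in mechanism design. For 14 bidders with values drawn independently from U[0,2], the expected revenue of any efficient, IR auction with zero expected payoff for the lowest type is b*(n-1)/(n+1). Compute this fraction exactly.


Step 1: By Revenue Equivalence, expected revenue = b*(n-1)/(n+1)
Step 2: Substituting n = 14, b = 2
Step 3: Revenue = 2*(14-1)/(14+1) = 2*13/15
Step 4: Revenue = 26/15

26/15


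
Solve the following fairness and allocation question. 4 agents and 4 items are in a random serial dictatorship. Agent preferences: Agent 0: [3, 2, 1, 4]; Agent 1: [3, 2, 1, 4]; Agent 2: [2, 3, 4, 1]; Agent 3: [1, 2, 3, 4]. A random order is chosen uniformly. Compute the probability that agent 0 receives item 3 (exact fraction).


Step 1: Agent 0 wants item 3
Step 2: There are 24 possible orderings of agents
Step 3: In 12 orderings, agent 0 gets item 3
Step 4: Probability = 12/24 = 1/2

1/2


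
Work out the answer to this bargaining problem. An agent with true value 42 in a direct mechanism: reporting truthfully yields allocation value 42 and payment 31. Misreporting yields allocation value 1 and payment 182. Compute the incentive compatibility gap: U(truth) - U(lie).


Step 1: U(truth) = value - payment = 42 - 31 = 11
Step 2: U(lie) = allocation - payment = 1 - 182 = -181
Step 3: IC gap = 11 - (-181) = 192

192


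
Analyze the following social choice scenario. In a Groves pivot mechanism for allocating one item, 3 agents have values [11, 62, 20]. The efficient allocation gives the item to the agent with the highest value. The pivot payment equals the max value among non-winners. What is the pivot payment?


Step 1: The efficient winner is agent 1 with value 62
Step 2: Other agents' values: [11, 20]
Step 3: Pivot payment = max(others) = 20
Step 4: The winner pays 20

20


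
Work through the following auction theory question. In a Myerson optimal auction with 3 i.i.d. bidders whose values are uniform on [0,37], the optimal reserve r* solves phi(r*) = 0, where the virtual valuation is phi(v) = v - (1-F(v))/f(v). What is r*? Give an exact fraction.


Step 1: For U[0,37], F(v) = v/37 and f(v) = 1/37
Step 2: phi(v) = v - (1 - v/37)/(1/37) = v - (37 - v) = 2v - 37
Step 3: Set phi(r*) = 0: 2r* - 37 = 0
Step 4: r* = 37/2 (the number of bidders n = 3 does not enter)

37/2


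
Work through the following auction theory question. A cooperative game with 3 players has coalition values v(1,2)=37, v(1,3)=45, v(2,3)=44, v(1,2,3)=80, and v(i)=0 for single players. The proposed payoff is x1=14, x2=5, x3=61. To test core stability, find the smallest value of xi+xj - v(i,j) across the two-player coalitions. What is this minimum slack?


Step 1: Slack for coalition (1,2): x1+x2 - v12 = 19 - 37 = -18
Step 2: Slack for coalition (1,3): x1+x3 - v13 = 75 - 45 = 30
Step 3: Slack for coalition (2,3): x2+x3 - v23 = 66 - 44 = 22
Step 4: Minimum slack = min(-18, 30, 22) = -18, attained by (1,2); coalition (1,2) can block (slack < 0), so the allocation is not in the core

-18


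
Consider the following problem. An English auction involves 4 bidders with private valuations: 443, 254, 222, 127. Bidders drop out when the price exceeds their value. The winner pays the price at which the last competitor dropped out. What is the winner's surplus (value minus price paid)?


Step 1: Identify the highest value: 443
Step 2: Identify the second-highest value: 254
Step 3: The final price = second-highest value = 254
Step 4: Surplus = 443 - 254 = 189

189


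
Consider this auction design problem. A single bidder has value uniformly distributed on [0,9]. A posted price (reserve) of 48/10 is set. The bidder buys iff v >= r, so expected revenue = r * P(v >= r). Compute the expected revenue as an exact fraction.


Step 1: Posted price r = 24/5, value support [0,9]
Step 2: P(v >= r) = (9 - 24/5)/9 = 7/15
Step 3: Expected revenue = r * P(v >= r) = 24/5 * 7/15
Step 4: Revenue = 56/25

56/25


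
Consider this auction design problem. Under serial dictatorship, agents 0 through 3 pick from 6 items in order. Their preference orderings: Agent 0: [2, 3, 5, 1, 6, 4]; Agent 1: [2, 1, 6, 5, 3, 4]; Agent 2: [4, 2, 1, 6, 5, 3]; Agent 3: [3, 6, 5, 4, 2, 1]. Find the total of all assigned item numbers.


Step 1: Agent 0 picks item 2
Step 2: Agent 1 picks item 1
Step 3: Agent 2 picks item 4
Step 4: Agent 3 picks item 3
Step 5: Sum = 2 + 1 + 4 + 3 = 10

10


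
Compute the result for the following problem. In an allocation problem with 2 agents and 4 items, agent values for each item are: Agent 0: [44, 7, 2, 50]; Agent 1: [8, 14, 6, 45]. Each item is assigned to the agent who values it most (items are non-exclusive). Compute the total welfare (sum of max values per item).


Step 1: For each item, find the maximum value among all agents.
Step 2: Item 0 -> Agent 0 (value 44)
Step 3: Item 1 -> Agent 1 (value 14)
Step 4: Item 2 -> Agent 1 (value 6)
Step 5: Item 3 -> Agent 0 (value 50)
Step 6: Total welfare = 44 + 14 + 6 + 50 = 114

114


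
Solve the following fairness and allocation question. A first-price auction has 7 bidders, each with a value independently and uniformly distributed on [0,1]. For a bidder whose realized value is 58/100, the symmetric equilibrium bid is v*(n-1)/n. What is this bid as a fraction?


Step 1: The symmetric BNE bidding function is b(v) = v * (n-1) / n
Step 2: Substitute v = 29/50 and n = 7
Step 3: b = 29/50 * 6/7
Step 4: b = 87/175

87/175
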